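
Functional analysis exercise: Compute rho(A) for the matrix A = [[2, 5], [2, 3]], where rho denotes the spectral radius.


For a 2x2 matrix, eigenvalues satisfy lambda^2 - (trace)*lambda + det = 0
trace = 2 + 3 = 5
det = 2*3 - 5*2 = -4
discriminant = 5^2 - 4*(-4) = 41
spectral radius = max |eigenvalue| = 5.7016

5.7016


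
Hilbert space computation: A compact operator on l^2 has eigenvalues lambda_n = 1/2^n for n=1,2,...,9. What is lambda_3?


The eigenvalue formula gives lambda_3 = 1/2^3
= 1/8
= 0.1250

0.1250


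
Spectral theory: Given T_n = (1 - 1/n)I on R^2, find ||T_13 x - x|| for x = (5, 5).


T_13 x - x = (1 - 1/13)x - x = -x/13
||x|| = sqrt(50) = 7.0711
||T_13 x - x|| = ||x||/13 = 7.0711/13 = 0.5439

0.5439


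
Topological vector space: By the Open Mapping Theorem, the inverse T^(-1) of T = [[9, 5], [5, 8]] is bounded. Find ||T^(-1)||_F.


det(T) = 9*8 - 5*5 = 47
T^(-1) = (1/47) * [[8, -5], [-5, 9]] = [[0.1702, -0.1064], [-0.1064, 0.1915]]
||T^(-1)||_F^2 = 0.1702^2 + (-0.1064)^2 + (-0.1064)^2 + 0.1915^2 = 0.0883
||T^(-1)||_F = sqrt(0.0883) = 0.2971

0.2971


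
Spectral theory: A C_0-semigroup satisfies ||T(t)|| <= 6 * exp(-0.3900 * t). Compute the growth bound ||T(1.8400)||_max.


||T(1.8400)|| <= 6 * exp(-0.3900 * 1.8400)
= 6 * exp(-0.7176)
= 6 * 0.4879
= 2.9275

2.9275


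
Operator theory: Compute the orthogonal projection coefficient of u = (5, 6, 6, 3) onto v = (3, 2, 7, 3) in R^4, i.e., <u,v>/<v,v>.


Computing <u,v> = 5*3 + 6*2 + 6*7 + 3*3 = 78
Computing <v,v> = 3^2 + 2^2 + 7^2 + 3^2 = 71
Projection coefficient = 78/71 = 1.0986

1.0986


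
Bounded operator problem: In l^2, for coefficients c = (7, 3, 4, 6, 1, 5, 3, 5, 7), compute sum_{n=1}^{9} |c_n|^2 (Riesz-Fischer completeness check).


sum |c_n|^2 = 7^2 + 3^2 + 4^2 + 6^2 + 1^2 + 5^2 + 3^2 + 5^2 + 7^2
= 49 + 9 + 16 + 36 + 1 + 25 + 9 + 25 + 49
= 219

219


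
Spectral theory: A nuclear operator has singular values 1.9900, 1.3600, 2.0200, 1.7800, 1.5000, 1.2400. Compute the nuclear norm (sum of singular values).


The nuclear norm is the sum of all singular values.
||T||_1 = 1.9900 + 1.3600 + 2.0200 + 1.7800 + 1.5000 + 1.2400
= 9.8900

9.8900


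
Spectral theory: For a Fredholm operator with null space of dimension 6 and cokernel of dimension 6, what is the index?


The Fredholm index is defined as ind(T) = dim(ker T) - dim(coker T)
= 6 - 6
= 0

0


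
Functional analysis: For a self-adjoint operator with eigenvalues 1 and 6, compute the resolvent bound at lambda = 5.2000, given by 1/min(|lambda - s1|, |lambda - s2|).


dist(5.2000, {1, 6}) = min(|5.2000 - 1|, |5.2000 - 6|)
= min(4.2000, 0.8000) = 0.8000
Resolvent bound = 1/0.8000 = 1.2500

1.2500


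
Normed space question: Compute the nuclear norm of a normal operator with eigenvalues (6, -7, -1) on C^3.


For a normal operator, singular values equal |eigenvalues|.
Trace norm = sum |lambda_i| = 6 + 7 + 1
= 14

14


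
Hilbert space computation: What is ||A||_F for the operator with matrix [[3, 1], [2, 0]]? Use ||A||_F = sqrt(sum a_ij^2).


||A||_F^2 = sum a_ij^2
= 3^2 + 1^2 + 2^2 + 0^2
= 9 + 1 + 4 + 0 = 14
||A||_F = sqrt(14) = 3.7417

3.7417


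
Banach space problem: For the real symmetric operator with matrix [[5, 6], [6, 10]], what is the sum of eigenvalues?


For a self-adjoint (symmetric) matrix, the eigenvalues are real.
The sum of eigenvalues equals the trace of the matrix.
trace = 5 + 10 = 15

15


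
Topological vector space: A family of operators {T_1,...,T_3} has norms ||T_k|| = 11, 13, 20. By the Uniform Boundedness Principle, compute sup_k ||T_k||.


By the Uniform Boundedness Principle, the supremum of norms is finite.
sup_k ||T_k|| = max(11, 13, 20) = 20

20


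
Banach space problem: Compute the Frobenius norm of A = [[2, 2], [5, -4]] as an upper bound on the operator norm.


||A||_F^2 = sum a_ij^2
= 2^2 + 2^2 + 5^2 + (-4)^2
= 4 + 4 + 25 + 16 = 49
||A||_F = sqrt(49) = 7.0000

7.0000


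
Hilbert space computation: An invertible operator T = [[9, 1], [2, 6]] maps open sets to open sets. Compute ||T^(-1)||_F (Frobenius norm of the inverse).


det(T) = 9*6 - 1*2 = 52
T^(-1) = (1/52) * [[6, -1], [-2, 9]] = [[0.1154, -0.0192], [-0.0385, 0.1731]]
||T^(-1)||_F^2 = 0.1154^2 + (-0.0192)^2 + (-0.0385)^2 + 0.1731^2 = 0.0451
||T^(-1)||_F = sqrt(0.0451) = 0.2124

0.2124


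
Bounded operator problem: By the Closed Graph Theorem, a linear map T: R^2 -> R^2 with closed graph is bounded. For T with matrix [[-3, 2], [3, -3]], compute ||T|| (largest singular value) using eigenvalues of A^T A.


A^T A = [[18, -15], [-15, 13]]
trace(A^T A) = 31, det(A^T A) = 9
discriminant = 31^2 - 4*9 = 925
Largest eigenvalue of A^T A = (trace + sqrt(disc))/2 = 30.7069
||T|| = sqrt(30.7069) = 5.5414

5.5414


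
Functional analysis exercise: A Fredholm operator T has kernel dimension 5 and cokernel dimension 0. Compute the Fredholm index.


The Fredholm index is defined as ind(T) = dim(ker T) - dim(coker T)
= 5 - 0
= 5

5


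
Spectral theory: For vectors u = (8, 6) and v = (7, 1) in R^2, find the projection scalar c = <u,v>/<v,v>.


Computing <u,v> = 8*7 + 6*1 = 62
Computing <v,v> = 7^2 + 1^2 = 50
Projection coefficient = 62/50 = 1.2400

1.2400


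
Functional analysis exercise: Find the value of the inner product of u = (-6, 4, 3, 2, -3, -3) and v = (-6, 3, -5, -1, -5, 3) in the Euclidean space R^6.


Computing the standard inner product <u, v> = sum u_i * v_i
= -6*-6 + 4*3 + 3*-5 + 2*-1 + -3*-5 + -3*3
= 36 + 12 + -15 + -2 + 15 + -9
= 37

37


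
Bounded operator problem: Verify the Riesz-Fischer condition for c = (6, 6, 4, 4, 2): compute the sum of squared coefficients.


sum |c_n|^2 = 6^2 + 6^2 + 4^2 + 4^2 + 2^2
= 36 + 36 + 16 + 16 + 4
= 108

108


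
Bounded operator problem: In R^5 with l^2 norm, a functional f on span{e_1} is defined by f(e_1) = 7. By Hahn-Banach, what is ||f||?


The norm of f is given by ||f|| = sup_{||x||=1} |f(x)|.
On span{e_1}, ||e_1|| = 1, so ||f|| = |f(e_1)| / ||e_1||
= |7| / 1 = 7.0000

7.0000


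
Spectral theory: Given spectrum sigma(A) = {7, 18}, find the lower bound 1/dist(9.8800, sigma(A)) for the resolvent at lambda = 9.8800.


dist(9.8800, {7, 18}) = min(|9.8800 - 7|, |9.8800 - 18|)
= min(2.8800, 8.1200) = 2.8800
Resolvent bound = 1/2.8800 = 0.3472

0.3472


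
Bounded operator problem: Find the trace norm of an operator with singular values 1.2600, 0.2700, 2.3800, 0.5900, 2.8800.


The nuclear norm is the sum of all singular values.
||T||_1 = 1.2600 + 0.2700 + 2.3800 + 0.5900 + 2.8800
= 7.3800

7.3800


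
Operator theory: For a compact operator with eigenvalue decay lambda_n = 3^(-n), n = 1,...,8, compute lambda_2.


The eigenvalue formula gives lambda_2 = 1/3^2
= 1/9
= 0.1111

0.1111


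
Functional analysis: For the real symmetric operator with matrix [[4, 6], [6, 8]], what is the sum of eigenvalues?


For a self-adjoint (symmetric) matrix, the eigenvalues are real.
The sum of eigenvalues equals the trace of the matrix.
trace = 4 + 8 = 12

12


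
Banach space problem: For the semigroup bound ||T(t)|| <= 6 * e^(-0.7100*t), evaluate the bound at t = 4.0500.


||T(4.0500)|| <= 6 * exp(-0.7100 * 4.0500)
= 6 * exp(-2.8755)
= 6 * 0.0564
= 0.3383

0.3383


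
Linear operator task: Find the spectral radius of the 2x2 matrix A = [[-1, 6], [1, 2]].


For a 2x2 matrix, eigenvalues satisfy lambda^2 - (trace)*lambda + det = 0
trace = -1 + 2 = 1
det = -1*2 - 6*1 = -8
discriminant = 1^2 - 4*(-8) = 33
spectral radius = max |eigenvalue| = 3.3723

3.3723


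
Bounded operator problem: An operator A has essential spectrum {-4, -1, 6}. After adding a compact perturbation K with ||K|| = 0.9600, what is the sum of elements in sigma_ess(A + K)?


By Weyl's theorem, the essential spectrum is invariant under compact perturbations.
sigma_ess(A + K) = sigma_ess(A) = {-4, -1, 6}
Sum = -4 + -1 + 6 = 1

1


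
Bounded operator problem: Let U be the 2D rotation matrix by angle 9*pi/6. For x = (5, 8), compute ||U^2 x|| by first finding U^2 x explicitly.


U is a rotation by theta = 9*pi/6
U^2 = rotation by 2*theta = 18*pi/6 = 6*pi/6 (mod 2*pi)
cos(6*pi/6) = -1.0000, sin(6*pi/6) = 0.0000
U^2 x = (-1.0000 * 5 - 0.0000 * 8, 0.0000 * 5 + -1.0000 * 8)
= (-5.0000, -8.0000)
||U^2 x|| = sqrt((-5.0000)^2 + (-8.0000)^2) = sqrt(89.0000) = 9.4340

9.4340


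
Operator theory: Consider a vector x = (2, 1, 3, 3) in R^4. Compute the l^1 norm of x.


The l^1 norm equals the sum of absolute values of all components.
||x||_1 = 2 + 1 + 3 + 3
= 9

9.0000


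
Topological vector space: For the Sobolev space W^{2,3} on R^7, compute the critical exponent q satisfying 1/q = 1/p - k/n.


Using the Sobolev embedding formula: 1/q = 1/p - k/n
1/q = 1/3 - 2/7 = 1/21
q = 1/(1/21) = 21

21.0000


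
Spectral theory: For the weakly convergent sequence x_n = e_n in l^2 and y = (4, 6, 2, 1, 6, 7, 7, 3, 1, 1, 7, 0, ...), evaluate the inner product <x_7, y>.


x_7 = e_7 is the standard basis vector with 1 in position 7.
<x_7, y> = y_7 = 7
As n -> infinity, <x_n, y> -> 0, confirming weak convergence of (x_n) to 0.

7


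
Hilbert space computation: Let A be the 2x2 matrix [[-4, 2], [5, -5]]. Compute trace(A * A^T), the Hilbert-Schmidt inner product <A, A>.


trace(A * A^T) = sum of squares of all entries
= (-4)^2 + 2^2 + 5^2 + (-5)^2
= 16 + 4 + 25 + 25
= 70

70


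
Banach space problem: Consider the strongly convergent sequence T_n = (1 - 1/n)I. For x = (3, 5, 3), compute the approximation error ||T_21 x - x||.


T_21 x - x = (1 - 1/21)x - x = -x/21
||x|| = sqrt(43) = 6.5574
||T_21 x - x|| = ||x||/21 = 6.5574/21 = 0.3123

0.3123


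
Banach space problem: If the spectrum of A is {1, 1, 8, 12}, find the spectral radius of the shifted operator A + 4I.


Spectrum of A + 4I = {5, 5, 12, 16}
Spectral radius = max |lambda| over the shifted spectrum
= max(5, 5, 12, 16) = 16

16


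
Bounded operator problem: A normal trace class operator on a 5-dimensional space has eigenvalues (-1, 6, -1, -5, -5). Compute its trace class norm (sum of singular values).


For a normal operator, singular values equal |eigenvalues|.
Trace norm = sum |lambda_i| = 1 + 6 + 1 + 5 + 5
= 18

18


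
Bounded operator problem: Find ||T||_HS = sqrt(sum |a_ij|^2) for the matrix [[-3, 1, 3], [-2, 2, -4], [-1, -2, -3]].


The Hilbert-Schmidt norm is sqrt(sum of squares of all entries).
Sum of squares = (-3)^2 + 1^2 + 3^2 + (-2)^2 + 2^2 + (-4)^2 + (-1)^2 + (-2)^2 + (-3)^2
= 9 + 1 + 9 + 4 + 4 + 16 + 1 + 4 + 9 = 57
||T||_HS = sqrt(57) = 7.5498

7.5498


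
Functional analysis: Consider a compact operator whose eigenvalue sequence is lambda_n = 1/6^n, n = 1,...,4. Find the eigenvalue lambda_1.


The eigenvalue formula gives lambda_1 = 1/6^1
= 1/6
= 0.1667

0.1667


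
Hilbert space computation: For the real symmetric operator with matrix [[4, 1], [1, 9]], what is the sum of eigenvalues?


For a self-adjoint (symmetric) matrix, the eigenvalues are real.
The sum of eigenvalues equals the trace of the matrix.
trace = 4 + 9 = 13

13


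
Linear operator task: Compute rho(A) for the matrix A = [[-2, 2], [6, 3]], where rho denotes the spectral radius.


For a 2x2 matrix, eigenvalues satisfy lambda^2 - (trace)*lambda + det = 0
trace = -2 + 3 = 1
det = -2*3 - 2*6 = -18
discriminant = 1^2 - 4*(-18) = 73
spectral radius = max |eigenvalue| = 4.7720

4.7720


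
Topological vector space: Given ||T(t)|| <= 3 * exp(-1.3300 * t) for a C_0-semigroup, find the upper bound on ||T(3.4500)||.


||T(3.4500)|| <= 3 * exp(-1.3300 * 3.4500)
= 3 * exp(-4.5885)
= 3 * 0.0102
= 0.0305

0.0305


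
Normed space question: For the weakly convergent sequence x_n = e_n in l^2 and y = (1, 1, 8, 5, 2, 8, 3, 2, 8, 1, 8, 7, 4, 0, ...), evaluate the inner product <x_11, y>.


x_11 = e_11 is the standard basis vector with 1 in position 11.
<x_11, y> = y_11 = 8
As n -> infinity, <x_n, y> -> 0, confirming weak convergence of (x_n) to 0.

8


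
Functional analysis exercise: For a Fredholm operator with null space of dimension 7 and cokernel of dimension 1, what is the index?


The Fredholm index is defined as ind(T) = dim(ker T) - dim(coker T)
= 7 - 1
= 6

6


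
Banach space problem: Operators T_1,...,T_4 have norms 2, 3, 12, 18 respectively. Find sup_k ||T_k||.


By the Uniform Boundedness Principle, the supremum of norms is finite.
sup_k ||T_k|| = max(2, 3, 12, 18) = 18

18


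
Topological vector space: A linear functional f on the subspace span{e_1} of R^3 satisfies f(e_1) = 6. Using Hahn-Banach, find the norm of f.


The norm of f is given by ||f|| = sup_{||x||=1} |f(x)|.
On span{e_1}, ||e_1|| = 1, so ||f|| = |f(e_1)| / ||e_1||
= |6| / 1 = 6.0000

6.0000


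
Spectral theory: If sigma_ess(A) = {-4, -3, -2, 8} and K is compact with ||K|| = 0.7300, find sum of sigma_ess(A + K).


By Weyl's theorem, the essential spectrum is invariant under compact perturbations.
sigma_ess(A + K) = sigma_ess(A) = {-4, -3, -2, 8}
Sum = -4 + -3 + -2 + 8 = -1

-1


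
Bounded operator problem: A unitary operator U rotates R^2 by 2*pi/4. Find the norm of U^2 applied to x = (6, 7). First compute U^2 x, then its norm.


U is a rotation by theta = 2*pi/4
U^2 = rotation by 2*theta = 4*pi/4
cos(4*pi/4) = -1.0000, sin(4*pi/4) = 0.0000
U^2 x = (-1.0000 * 6 - 0.0000 * 7, 0.0000 * 6 + -1.0000 * 7)
= (-6.0000, -7.0000)
||U^2 x|| = sqrt((-6.0000)^2 + (-7.0000)^2) = sqrt(85.0000) = 9.2195

9.2195


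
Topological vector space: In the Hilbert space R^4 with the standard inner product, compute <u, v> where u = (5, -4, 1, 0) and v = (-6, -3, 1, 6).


Computing the standard inner product <u, v> = sum u_i * v_i
= 5*-6 + -4*-3 + 1*1 + 0*6
= -30 + 12 + 1 + 0
= -17

-17


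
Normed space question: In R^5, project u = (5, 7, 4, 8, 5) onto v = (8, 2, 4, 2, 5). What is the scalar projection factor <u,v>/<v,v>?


Computing <u,v> = 5*8 + 7*2 + 4*4 + 8*2 + 5*5 = 111
Computing <v,v> = 8^2 + 2^2 + 4^2 + 2^2 + 5^2 = 113
Projection coefficient = 111/113 = 0.9823

0.9823


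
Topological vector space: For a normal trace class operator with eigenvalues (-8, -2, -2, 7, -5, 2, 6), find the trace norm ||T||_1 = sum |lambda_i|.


For a normal operator, singular values equal |eigenvalues|.
Trace norm = sum |lambda_i| = 8 + 2 + 2 + 7 + 5 + 2 + 6
= 32

32


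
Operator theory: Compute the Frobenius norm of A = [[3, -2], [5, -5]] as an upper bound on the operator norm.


||A||_F^2 = sum a_ij^2
= 3^2 + (-2)^2 + 5^2 + (-5)^2
= 9 + 4 + 25 + 25 = 63
||A||_F = sqrt(63) = 7.9373

7.9373


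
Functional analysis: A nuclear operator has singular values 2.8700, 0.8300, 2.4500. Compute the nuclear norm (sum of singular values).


The nuclear norm is the sum of all singular values.
||T||_1 = 2.8700 + 0.8300 + 2.4500
= 6.1500

6.1500


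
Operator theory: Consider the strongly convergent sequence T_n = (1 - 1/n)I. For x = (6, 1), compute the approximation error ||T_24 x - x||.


T_24 x - x = (1 - 1/24)x - x = -x/24
||x|| = sqrt(37) = 6.0828
||T_24 x - x|| = ||x||/24 = 6.0828/24 = 0.2534

0.2534


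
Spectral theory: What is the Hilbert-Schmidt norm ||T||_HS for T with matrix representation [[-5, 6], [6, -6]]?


The Hilbert-Schmidt norm is sqrt(sum of squares of all entries).
Sum of squares = (-5)^2 + 6^2 + 6^2 + (-6)^2
= 25 + 36 + 36 + 36 = 133
||T||_HS = sqrt(133) = 11.5326

11.5326


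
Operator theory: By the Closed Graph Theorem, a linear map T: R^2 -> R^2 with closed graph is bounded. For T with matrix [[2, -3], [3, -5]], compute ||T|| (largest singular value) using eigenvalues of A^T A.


A^T A = [[13, -21], [-21, 34]]
trace(A^T A) = 47, det(A^T A) = 1
discriminant = 47^2 - 4*1 = 2205
Largest eigenvalue of A^T A = (trace + sqrt(disc))/2 = 46.9787
||T|| = sqrt(46.9787) = 6.8541

6.8541


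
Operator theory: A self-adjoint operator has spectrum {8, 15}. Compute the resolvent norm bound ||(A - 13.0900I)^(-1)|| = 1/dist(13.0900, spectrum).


dist(13.0900, {8, 15}) = min(|13.0900 - 8|, |13.0900 - 15|)
= min(5.0900, 1.9100) = 1.9100
Resolvent bound = 1/1.9100 = 0.5236

0.5236


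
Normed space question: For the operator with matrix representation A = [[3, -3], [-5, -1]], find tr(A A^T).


trace(A * A^T) = sum of squares of all entries
= 3^2 + (-3)^2 + (-5)^2 + (-1)^2
= 9 + 9 + 25 + 1
= 44

44


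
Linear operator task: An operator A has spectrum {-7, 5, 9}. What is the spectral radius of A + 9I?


Spectrum of A + 9I = {2, 14, 18}
Spectral radius = max |lambda| over the shifted spectrum
= max(2, 14, 18) = 18

18


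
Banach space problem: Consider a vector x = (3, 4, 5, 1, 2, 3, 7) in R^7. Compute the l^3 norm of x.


The l^3 norm = (sum |x_i|^3)^(1/3)
Sum of 3th powers = 27 + 64 + 125 + 1 + 8 + 27 + 343 = 595
||x||_3 = (595)^(1/3) = 8.4108

8.4108


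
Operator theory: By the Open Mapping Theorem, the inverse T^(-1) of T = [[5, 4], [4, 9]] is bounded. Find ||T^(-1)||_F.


det(T) = 5*9 - 4*4 = 29
T^(-1) = (1/29) * [[9, -4], [-4, 5]] = [[0.3103, -0.1379], [-0.1379, 0.1724]]
||T^(-1)||_F^2 = 0.3103^2 + (-0.1379)^2 + (-0.1379)^2 + 0.1724^2 = 0.1641
||T^(-1)||_F = sqrt(0.1641) = 0.4051

0.4051


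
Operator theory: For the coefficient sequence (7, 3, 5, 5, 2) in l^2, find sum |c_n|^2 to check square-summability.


sum |c_n|^2 = 7^2 + 3^2 + 5^2 + 5^2 + 2^2
= 49 + 9 + 25 + 25 + 4
= 112

112


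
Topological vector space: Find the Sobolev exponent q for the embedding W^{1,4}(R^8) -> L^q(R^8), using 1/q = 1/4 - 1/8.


Using the Sobolev embedding formula: 1/q = 1/p - k/n
1/q = 1/4 - 1/8 = 1/8
q = 1/(1/8) = 8

8.0000


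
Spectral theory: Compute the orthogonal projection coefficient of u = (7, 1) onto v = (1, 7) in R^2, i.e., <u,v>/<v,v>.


Computing <u,v> = 7*1 + 1*7 = 14
Computing <v,v> = 1^2 + 7^2 = 50
Projection coefficient = 14/50 = 0.2800

0.2800


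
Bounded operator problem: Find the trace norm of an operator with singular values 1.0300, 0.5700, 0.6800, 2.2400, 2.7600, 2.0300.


The nuclear norm is the sum of all singular values.
||T||_1 = 1.0300 + 0.5700 + 0.6800 + 2.2400 + 2.7600 + 2.0300
= 9.3100

9.3100


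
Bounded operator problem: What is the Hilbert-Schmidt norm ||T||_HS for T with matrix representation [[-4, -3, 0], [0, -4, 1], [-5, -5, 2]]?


The Hilbert-Schmidt norm is sqrt(sum of squares of all entries).
Sum of squares = (-4)^2 + (-3)^2 + 0^2 + 0^2 + (-4)^2 + 1^2 + (-5)^2 + (-5)^2 + 2^2
= 16 + 9 + 0 + 0 + 16 + 1 + 25 + 25 + 4 = 96
||T||_HS = sqrt(96) = 9.7980

9.7980


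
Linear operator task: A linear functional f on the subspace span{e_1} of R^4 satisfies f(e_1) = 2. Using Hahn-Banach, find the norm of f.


The norm of f is given by ||f|| = sup_{||x||=1} |f(x)|.
On span{e_1}, ||e_1|| = 1, so ||f|| = |f(e_1)| / ||e_1||
= |2| / 1 = 2.0000

2.0000


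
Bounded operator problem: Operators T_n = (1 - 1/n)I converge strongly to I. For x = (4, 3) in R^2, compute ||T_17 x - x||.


T_17 x - x = (1 - 1/17)x - x = -x/17
||x|| = sqrt(25) = 5.0000
||T_17 x - x|| = ||x||/17 = 5.0000/17 = 0.2941

0.2941


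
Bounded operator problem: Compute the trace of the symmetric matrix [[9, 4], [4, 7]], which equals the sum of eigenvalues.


For a self-adjoint (symmetric) matrix, the eigenvalues are real.
The sum of eigenvalues equals the trace of the matrix.
trace = 9 + 7 = 16

16


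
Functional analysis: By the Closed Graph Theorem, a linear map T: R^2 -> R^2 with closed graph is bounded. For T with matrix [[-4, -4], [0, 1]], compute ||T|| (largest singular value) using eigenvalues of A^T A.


A^T A = [[16, 16], [16, 17]]
trace(A^T A) = 33, det(A^T A) = 16
discriminant = 33^2 - 4*16 = 1025
Largest eigenvalue of A^T A = (trace + sqrt(disc))/2 = 32.5078
||T|| = sqrt(32.5078) = 5.7016

5.7016


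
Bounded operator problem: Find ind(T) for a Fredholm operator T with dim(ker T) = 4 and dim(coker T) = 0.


The Fredholm index is defined as ind(T) = dim(ker T) - dim(coker T)
= 4 - 0
= 4

4


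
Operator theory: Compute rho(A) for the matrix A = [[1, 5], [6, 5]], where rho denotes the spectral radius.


For a 2x2 matrix, eigenvalues satisfy lambda^2 - (trace)*lambda + det = 0
trace = 1 + 5 = 6
det = 1*5 - 5*6 = -25
discriminant = 6^2 - 4*(-25) = 136
spectral radius = max |eigenvalue| = 8.8310

8.8310


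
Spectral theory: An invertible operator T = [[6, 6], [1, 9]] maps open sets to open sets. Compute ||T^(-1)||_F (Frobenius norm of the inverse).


det(T) = 6*9 - 6*1 = 48
T^(-1) = (1/48) * [[9, -6], [-1, 6]] = [[0.1875, -0.1250], [-0.0208, 0.1250]]
||T^(-1)||_F^2 = 0.1875^2 + (-0.1250)^2 + (-0.0208)^2 + 0.1250^2 = 0.0668
||T^(-1)||_F = sqrt(0.0668) = 0.2585

0.2585


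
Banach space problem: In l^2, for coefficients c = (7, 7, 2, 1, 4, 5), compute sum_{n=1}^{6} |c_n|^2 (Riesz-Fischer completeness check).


sum |c_n|^2 = 7^2 + 7^2 + 2^2 + 1^2 + 4^2 + 5^2
= 49 + 49 + 4 + 1 + 16 + 25
= 144

144


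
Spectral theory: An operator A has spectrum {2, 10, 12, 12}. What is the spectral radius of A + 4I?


Spectrum of A + 4I = {6, 14, 16, 16}
Spectral radius = max |lambda| over the shifted spectrum
= max(6, 14, 16, 16) = 16

16


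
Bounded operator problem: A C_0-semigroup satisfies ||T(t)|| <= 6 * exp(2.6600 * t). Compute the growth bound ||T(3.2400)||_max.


||T(3.2400)|| <= 6 * exp(2.6600 * 3.2400)
= 6 * exp(8.6184)
= 6 * 5532.5273
= 33195.1636

33195.1636


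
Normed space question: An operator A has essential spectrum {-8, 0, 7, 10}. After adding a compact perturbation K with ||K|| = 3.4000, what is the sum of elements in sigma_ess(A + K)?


By Weyl's theorem, the essential spectrum is invariant under compact perturbations.
sigma_ess(A + K) = sigma_ess(A) = {-8, 0, 7, 10}
Sum = -8 + 0 + 7 + 10 = 9

9


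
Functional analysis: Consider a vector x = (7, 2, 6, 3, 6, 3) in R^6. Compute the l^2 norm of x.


The l^2 norm = (sum |x_i|^2)^(1/2)
Sum of 2th powers = 49 + 4 + 36 + 9 + 36 + 9 = 143
||x||_2 = (143)^(1/2) = 11.9583

11.9583


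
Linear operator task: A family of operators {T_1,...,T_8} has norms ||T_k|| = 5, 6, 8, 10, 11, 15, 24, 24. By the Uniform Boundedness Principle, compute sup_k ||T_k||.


By the Uniform Boundedness Principle, the supremum of norms is finite.
sup_k ||T_k|| = max(5, 6, 8, 10, 11, 15, 24, 24) = 24

24


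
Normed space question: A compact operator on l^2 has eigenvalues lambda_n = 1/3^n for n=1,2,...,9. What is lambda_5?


The eigenvalue formula gives lambda_5 = 1/3^5
= 1/243
= 0.0041

0.0041


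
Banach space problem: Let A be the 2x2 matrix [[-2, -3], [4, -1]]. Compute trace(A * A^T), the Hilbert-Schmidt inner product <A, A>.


trace(A * A^T) = sum of squares of all entries
= (-2)^2 + (-3)^2 + 4^2 + (-1)^2
= 4 + 9 + 16 + 1
= 30

30


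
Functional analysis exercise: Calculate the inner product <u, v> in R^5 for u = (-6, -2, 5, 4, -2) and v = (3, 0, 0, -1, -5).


Computing the standard inner product <u, v> = sum u_i * v_i
= -6*3 + -2*0 + 5*0 + 4*-1 + -2*-5
= -18 + 0 + 0 + -4 + 10
= -12

-12


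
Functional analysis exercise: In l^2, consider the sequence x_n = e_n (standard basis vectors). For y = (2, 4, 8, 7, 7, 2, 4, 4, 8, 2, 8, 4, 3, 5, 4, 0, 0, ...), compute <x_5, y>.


x_5 = e_5 is the standard basis vector with 1 in position 5.
<x_5, y> = y_5 = 7
As n -> infinity, <x_n, y> -> 0, confirming weak convergence of (x_n) to 0.

7


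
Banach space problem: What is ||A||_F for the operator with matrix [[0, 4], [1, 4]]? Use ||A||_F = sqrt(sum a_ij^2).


||A||_F^2 = sum a_ij^2
= 0^2 + 4^2 + 1^2 + 4^2
= 0 + 16 + 1 + 16 = 33
||A||_F = sqrt(33) = 5.7446

5.7446


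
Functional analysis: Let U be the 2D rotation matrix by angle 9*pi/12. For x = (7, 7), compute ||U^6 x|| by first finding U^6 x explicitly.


U is a rotation by theta = 9*pi/12
U^6 = rotation by 6*theta = 54*pi/12 = 6*pi/12 (mod 2*pi)
cos(6*pi/12) = 0.0000, sin(6*pi/12) = 1.0000
U^6 x = (0.0000 * 7 - 1.0000 * 7, 1.0000 * 7 + 0.0000 * 7)
= (-7.0000, 7.0000)
||U^6 x|| = sqrt((-7.0000)^2 + 7.0000^2) = sqrt(98.0000) = 9.8995

9.8995


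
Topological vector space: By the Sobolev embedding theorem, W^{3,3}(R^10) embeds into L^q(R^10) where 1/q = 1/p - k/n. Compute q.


Using the Sobolev embedding formula: 1/q = 1/p - k/n
1/q = 1/3 - 3/10 = 1/30
q = 1/(1/30) = 30

30.0000


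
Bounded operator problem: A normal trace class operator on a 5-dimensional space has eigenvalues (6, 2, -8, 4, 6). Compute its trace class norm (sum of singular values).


For a normal operator, singular values equal |eigenvalues|.
Trace norm = sum |lambda_i| = 6 + 2 + 8 + 4 + 6
= 26

26


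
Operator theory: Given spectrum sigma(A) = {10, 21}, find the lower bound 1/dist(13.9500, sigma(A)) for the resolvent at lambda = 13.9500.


dist(13.9500, {10, 21}) = min(|13.9500 - 10|, |13.9500 - 21|)
= min(3.9500, 7.0500) = 3.9500
Resolvent bound = 1/3.9500 = 0.2532

0.2532


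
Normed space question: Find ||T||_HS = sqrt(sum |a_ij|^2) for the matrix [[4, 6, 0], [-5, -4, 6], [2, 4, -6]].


The Hilbert-Schmidt norm is sqrt(sum of squares of all entries).
Sum of squares = 4^2 + 6^2 + 0^2 + (-5)^2 + (-4)^2 + 6^2 + 2^2 + 4^2 + (-6)^2
= 16 + 36 + 0 + 25 + 16 + 36 + 4 + 16 + 36 = 185
||T||_HS = sqrt(185) = 13.6015

13.6015


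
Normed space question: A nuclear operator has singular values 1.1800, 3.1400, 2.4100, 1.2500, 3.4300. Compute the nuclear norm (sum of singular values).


The nuclear norm is the sum of all singular values.
||T||_1 = 1.1800 + 3.1400 + 2.4100 + 1.2500 + 3.4300
= 11.4100

11.4100


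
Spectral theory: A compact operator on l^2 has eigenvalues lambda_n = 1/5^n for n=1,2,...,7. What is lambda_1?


The eigenvalue formula gives lambda_1 = 1/5^1
= 1/5
= 0.2000

0.2000


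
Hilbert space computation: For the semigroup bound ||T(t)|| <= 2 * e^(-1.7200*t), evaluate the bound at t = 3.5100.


||T(3.5100)|| <= 2 * exp(-1.7200 * 3.5100)
= 2 * exp(-6.0372)
= 2 * 0.0024
= 0.0048

0.0048


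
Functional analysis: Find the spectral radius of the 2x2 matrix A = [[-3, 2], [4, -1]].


For a 2x2 matrix, eigenvalues satisfy lambda^2 - (trace)*lambda + det = 0
trace = -3 + -1 = -4
det = -3*-1 - 2*4 = -5
discriminant = (-4)^2 - 4*(-5) = 36
spectral radius = max |eigenvalue| = 5.0000

5.0000


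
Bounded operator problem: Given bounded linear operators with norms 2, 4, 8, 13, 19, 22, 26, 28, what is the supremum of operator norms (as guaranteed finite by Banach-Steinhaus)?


By the Uniform Boundedness Principle, the supremum of norms is finite.
sup_k ||T_k|| = max(2, 4, 8, 13, 19, 22, 26, 28) = 28

28


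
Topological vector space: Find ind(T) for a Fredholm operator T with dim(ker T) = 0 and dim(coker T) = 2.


The Fredholm index is defined as ind(T) = dim(ker T) - dim(coker T)
= 0 - 2
= -2

-2


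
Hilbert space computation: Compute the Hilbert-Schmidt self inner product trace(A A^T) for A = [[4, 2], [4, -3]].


trace(A * A^T) = sum of squares of all entries
= 4^2 + 2^2 + 4^2 + (-3)^2
= 16 + 4 + 16 + 9
= 45

45


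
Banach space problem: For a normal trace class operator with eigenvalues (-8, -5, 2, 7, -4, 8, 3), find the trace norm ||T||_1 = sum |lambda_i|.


For a normal operator, singular values equal |eigenvalues|.
Trace norm = sum |lambda_i| = 8 + 5 + 2 + 7 + 4 + 8 + 3
= 37

37


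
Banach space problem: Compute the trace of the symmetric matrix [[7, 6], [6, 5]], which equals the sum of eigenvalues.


For a self-adjoint (symmetric) matrix, the eigenvalues are real.
The sum of eigenvalues equals the trace of the matrix.
trace = 7 + 5 = 12

12


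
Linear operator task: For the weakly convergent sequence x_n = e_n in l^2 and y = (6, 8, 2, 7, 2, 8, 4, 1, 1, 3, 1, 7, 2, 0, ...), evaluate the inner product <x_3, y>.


x_3 = e_3 is the standard basis vector with 1 in position 3.
<x_3, y> = y_3 = 2
As n -> infinity, <x_n, y> -> 0, confirming weak convergence of (x_n) to 0.

2


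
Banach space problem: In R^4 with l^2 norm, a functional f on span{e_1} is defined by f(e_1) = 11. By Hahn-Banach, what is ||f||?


The norm of f is given by ||f|| = sup_{||x||=1} |f(x)|.
On span{e_1}, ||e_1|| = 1, so ||f|| = |f(e_1)| / ||e_1||
= |11| / 1 = 11.0000

11.0000


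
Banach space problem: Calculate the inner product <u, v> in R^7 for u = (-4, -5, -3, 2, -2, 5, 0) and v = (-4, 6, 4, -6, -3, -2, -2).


Computing the standard inner product <u, v> = sum u_i * v_i
= -4*-4 + -5*6 + -3*4 + 2*-6 + -2*-3 + 5*-2 + 0*-2
= 16 + -30 + -12 + -12 + 6 + -10 + 0
= -42

-42


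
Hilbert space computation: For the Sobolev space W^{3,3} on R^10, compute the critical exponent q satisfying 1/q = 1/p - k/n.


Using the Sobolev embedding formula: 1/q = 1/p - k/n
1/q = 1/3 - 3/10 = 1/30
q = 1/(1/30) = 30

30.0000


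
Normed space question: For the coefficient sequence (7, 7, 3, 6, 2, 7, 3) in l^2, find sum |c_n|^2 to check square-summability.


sum |c_n|^2 = 7^2 + 7^2 + 3^2 + 6^2 + 2^2 + 7^2 + 3^2
= 49 + 49 + 9 + 36 + 4 + 49 + 9
= 205

205


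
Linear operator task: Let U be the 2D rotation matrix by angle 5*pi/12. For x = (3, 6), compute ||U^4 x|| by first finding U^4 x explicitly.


U is a rotation by theta = 5*pi/12
U^4 = rotation by 4*theta = 20*pi/12
cos(20*pi/12) = 0.5000, sin(20*pi/12) = -0.8660
U^4 x = (0.5000 * 3 - -0.8660 * 6, -0.8660 * 3 + 0.5000 * 6)
= (6.6962, 0.4019)
||U^4 x|| = sqrt(6.6962^2 + 0.4019^2) = sqrt(45.0000) = 6.7082

6.7082


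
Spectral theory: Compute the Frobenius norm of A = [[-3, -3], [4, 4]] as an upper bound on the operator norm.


||A||_F^2 = sum a_ij^2
= (-3)^2 + (-3)^2 + 4^2 + 4^2
= 9 + 9 + 16 + 16 = 50
||A||_F = sqrt(50) = 7.0711

7.0711


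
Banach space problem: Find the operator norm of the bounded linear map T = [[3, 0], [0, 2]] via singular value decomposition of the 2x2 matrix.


A^T A = [[9, 0], [0, 4]]
trace(A^T A) = 13, det(A^T A) = 36
discriminant = 13^2 - 4*36 = 25
Largest eigenvalue of A^T A = (trace + sqrt(disc))/2 = 9.0000
||T|| = sqrt(9.0000) = 3.0000

3.0000


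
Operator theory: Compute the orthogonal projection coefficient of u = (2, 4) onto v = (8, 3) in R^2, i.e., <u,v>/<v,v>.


Computing <u,v> = 2*8 + 4*3 = 28
Computing <v,v> = 8^2 + 3^2 = 73
Projection coefficient = 28/73 = 0.3836

0.3836


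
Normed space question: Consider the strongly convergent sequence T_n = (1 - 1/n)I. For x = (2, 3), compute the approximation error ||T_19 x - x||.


T_19 x - x = (1 - 1/19)x - x = -x/19
||x|| = sqrt(13) = 3.6056
||T_19 x - x|| = ||x||/19 = 3.6056/19 = 0.1898

0.1898


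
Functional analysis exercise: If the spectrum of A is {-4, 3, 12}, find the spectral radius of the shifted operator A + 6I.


Spectrum of A + 6I = {2, 9, 18}
Spectral radius = max |lambda| over the shifted spectrum
= max(2, 9, 18) = 18

18


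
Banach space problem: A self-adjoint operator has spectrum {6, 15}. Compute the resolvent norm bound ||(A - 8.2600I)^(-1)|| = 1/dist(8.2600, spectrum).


dist(8.2600, {6, 15}) = min(|8.2600 - 6|, |8.2600 - 15|)
= min(2.2600, 6.7400) = 2.2600
Resolvent bound = 1/2.2600 = 0.4425

0.4425


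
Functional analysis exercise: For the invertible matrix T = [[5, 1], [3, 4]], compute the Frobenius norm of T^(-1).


det(T) = 5*4 - 1*3 = 17
T^(-1) = (1/17) * [[4, -1], [-3, 5]] = [[0.2353, -0.0588], [-0.1765, 0.2941]]
||T^(-1)||_F^2 = 0.2353^2 + (-0.0588)^2 + (-0.1765)^2 + 0.2941^2 = 0.1765
||T^(-1)||_F = sqrt(0.1765) = 0.4201

0.4201


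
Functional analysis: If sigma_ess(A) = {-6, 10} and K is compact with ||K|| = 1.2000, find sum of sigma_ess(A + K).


By Weyl's theorem, the essential spectrum is invariant under compact perturbations.
sigma_ess(A + K) = sigma_ess(A) = {-6, 10}
Sum = -6 + 10 = 4

4


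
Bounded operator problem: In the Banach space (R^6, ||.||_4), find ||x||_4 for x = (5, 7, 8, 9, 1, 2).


The l^4 norm = (sum |x_i|^4)^(1/4)
Sum of 4th powers = 625 + 2401 + 4096 + 6561 + 1 + 16 = 13700
||x||_4 = (13700)^(1/4) = 10.8188

10.8188


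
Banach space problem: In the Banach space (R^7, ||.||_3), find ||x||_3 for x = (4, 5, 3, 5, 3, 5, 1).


The l^3 norm = (sum |x_i|^3)^(1/3)
Sum of 3th powers = 64 + 125 + 27 + 125 + 27 + 125 + 1 = 494
||x||_3 = (494)^(1/3) = 7.9051

7.9051


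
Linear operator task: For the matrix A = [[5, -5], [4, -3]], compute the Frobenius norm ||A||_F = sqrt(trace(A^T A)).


||A||_F^2 = sum a_ij^2
= 5^2 + (-5)^2 + 4^2 + (-3)^2
= 25 + 25 + 16 + 9 = 75
||A||_F = sqrt(75) = 8.6603

8.6603


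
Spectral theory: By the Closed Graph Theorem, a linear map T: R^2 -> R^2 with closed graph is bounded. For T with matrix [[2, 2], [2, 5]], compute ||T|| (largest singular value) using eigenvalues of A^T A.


A^T A = [[8, 14], [14, 29]]
trace(A^T A) = 37, det(A^T A) = 36
discriminant = 37^2 - 4*36 = 1225
Largest eigenvalue of A^T A = (trace + sqrt(disc))/2 = 36.0000
||T|| = sqrt(36.0000) = 6.0000

6.0000


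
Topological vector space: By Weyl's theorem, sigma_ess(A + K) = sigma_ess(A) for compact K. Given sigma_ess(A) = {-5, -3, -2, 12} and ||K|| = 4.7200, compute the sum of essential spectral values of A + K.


By Weyl's theorem, the essential spectrum is invariant under compact perturbations.
sigma_ess(A + K) = sigma_ess(A) = {-5, -3, -2, 12}
Sum = -5 + -3 + -2 + 12 = 2

2


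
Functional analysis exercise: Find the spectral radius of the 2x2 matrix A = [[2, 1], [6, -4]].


For a 2x2 matrix, eigenvalues satisfy lambda^2 - (trace)*lambda + det = 0
trace = 2 + -4 = -2
det = 2*-4 - 1*6 = -14
discriminant = (-2)^2 - 4*(-14) = 60
spectral radius = max |eigenvalue| = 4.8730

4.8730


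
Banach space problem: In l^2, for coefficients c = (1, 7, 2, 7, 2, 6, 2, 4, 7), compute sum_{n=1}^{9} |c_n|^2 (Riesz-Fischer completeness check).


sum |c_n|^2 = 1^2 + 7^2 + 2^2 + 7^2 + 2^2 + 6^2 + 2^2 + 4^2 + 7^2
= 1 + 49 + 4 + 49 + 4 + 36 + 4 + 16 + 49
= 212

212


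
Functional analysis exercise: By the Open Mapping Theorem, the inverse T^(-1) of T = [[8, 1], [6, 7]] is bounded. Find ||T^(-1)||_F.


det(T) = 8*7 - 1*6 = 50
T^(-1) = (1/50) * [[7, -1], [-6, 8]] = [[0.1400, -0.0200], [-0.1200, 0.1600]]
||T^(-1)||_F^2 = 0.1400^2 + (-0.0200)^2 + (-0.1200)^2 + 0.1600^2 = 0.0600
||T^(-1)||_F = sqrt(0.0600) = 0.2449

0.2449


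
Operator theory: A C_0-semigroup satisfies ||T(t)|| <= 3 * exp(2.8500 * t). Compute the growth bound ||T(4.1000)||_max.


||T(4.1000)|| <= 3 * exp(2.8500 * 4.1000)
= 3 * exp(11.6850)
= 3 * 118776.6360
= 356329.9080

356329.9080


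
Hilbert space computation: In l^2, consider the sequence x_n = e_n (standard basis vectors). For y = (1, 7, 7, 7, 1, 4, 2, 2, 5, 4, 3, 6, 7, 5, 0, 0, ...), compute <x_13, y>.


x_13 = e_13 is the standard basis vector with 1 in position 13.
<x_13, y> = y_13 = 7
As n -> infinity, <x_n, y> -> 0, confirming weak convergence of (x_n) to 0.

7


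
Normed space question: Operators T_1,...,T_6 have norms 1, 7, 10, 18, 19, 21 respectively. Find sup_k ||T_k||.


By the Uniform Boundedness Principle, the supremum of norms is finite.
sup_k ||T_k|| = max(1, 7, 10, 18, 19, 21) = 21

21


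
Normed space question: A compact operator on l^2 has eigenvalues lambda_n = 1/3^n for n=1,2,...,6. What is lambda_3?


The eigenvalue formula gives lambda_3 = 1/3^3
= 1/27
= 0.0370

0.0370


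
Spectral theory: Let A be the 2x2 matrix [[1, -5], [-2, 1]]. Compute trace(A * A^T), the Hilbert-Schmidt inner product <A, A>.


trace(A * A^T) = sum of squares of all entries
= 1^2 + (-5)^2 + (-2)^2 + 1^2
= 1 + 25 + 4 + 1
= 31

31


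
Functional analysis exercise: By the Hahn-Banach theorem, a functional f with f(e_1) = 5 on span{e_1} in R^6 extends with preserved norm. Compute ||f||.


The norm of f is given by ||f|| = sup_{||x||=1} |f(x)|.
On span{e_1}, ||e_1|| = 1, so ||f|| = |f(e_1)| / ||e_1||
= |5| / 1 = 5.0000

5.0000


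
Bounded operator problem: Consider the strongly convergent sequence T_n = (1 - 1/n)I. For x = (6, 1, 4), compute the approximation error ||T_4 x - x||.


T_4 x - x = (1 - 1/4)x - x = -x/4
||x|| = sqrt(53) = 7.2801
||T_4 x - x|| = ||x||/4 = 7.2801/4 = 1.8200

1.8200


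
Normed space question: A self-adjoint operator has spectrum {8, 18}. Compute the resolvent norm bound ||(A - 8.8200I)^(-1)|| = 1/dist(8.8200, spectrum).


dist(8.8200, {8, 18}) = min(|8.8200 - 8|, |8.8200 - 18|)
= min(0.8200, 9.1800) = 0.8200
Resolvent bound = 1/0.8200 = 1.2195

1.2195


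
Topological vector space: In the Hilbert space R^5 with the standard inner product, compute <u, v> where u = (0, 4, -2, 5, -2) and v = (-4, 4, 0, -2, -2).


Computing the standard inner product <u, v> = sum u_i * v_i
= 0*-4 + 4*4 + -2*0 + 5*-2 + -2*-2
= 0 + 16 + 0 + -10 + 4
= 10

10


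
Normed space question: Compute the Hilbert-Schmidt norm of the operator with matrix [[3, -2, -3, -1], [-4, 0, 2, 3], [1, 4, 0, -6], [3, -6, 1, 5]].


The Hilbert-Schmidt norm is sqrt(sum of squares of all entries).
Sum of squares = 3^2 + (-2)^2 + (-3)^2 + (-1)^2 + (-4)^2 + 0^2 + 2^2 + 3^2 + 1^2 + 4^2 + 0^2 + (-6)^2 + 3^2 + (-6)^2 + 1^2 + 5^2
= 9 + 4 + 9 + 1 + 16 + 0 + 4 + 9 + 1 + 16 + 0 + 36 + 9 + 36 + 1 + 25 = 176
||T||_HS = sqrt(176) = 13.2665

13.2665


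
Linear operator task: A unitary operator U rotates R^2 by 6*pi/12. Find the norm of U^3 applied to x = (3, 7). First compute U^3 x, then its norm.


U is a rotation by theta = 6*pi/12
U^3 = rotation by 3*theta = 18*pi/12
cos(18*pi/12) = 0.0000, sin(18*pi/12) = -1.0000
U^3 x = (0.0000 * 3 - -1.0000 * 7, -1.0000 * 3 + 0.0000 * 7)
= (7.0000, -3.0000)
||U^3 x|| = sqrt(7.0000^2 + (-3.0000)^2) = sqrt(58.0000) = 7.6158

7.6158


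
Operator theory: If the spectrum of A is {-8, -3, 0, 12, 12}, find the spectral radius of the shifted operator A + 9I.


Spectrum of A + 9I = {1, 6, 9, 21, 21}
Spectral radius = max |lambda| over the shifted spectrum
= max(1, 6, 9, 21, 21) = 21

21


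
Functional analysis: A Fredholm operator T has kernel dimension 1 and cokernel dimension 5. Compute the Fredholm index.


The Fredholm index is defined as ind(T) = dim(ker T) - dim(coker T)
= 1 - 5
= -4

-4


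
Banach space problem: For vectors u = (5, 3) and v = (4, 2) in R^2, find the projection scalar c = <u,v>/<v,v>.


Computing <u,v> = 5*4 + 3*2 = 26
Computing <v,v> = 4^2 + 2^2 = 20
Projection coefficient = 26/20 = 1.3000

1.3000


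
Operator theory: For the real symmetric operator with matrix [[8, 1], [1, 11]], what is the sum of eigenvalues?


For a self-adjoint (symmetric) matrix, the eigenvalues are real.
The sum of eigenvalues equals the trace of the matrix.
trace = 8 + 11 = 19

19


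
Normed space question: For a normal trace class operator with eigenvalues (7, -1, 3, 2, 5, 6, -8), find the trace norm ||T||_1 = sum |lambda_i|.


For a normal operator, singular values equal |eigenvalues|.
Trace norm = sum |lambda_i| = 7 + 1 + 3 + 2 + 5 + 6 + 8
= 32

32


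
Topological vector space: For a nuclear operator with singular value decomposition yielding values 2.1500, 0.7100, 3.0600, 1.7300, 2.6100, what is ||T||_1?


The nuclear norm is the sum of all singular values.
||T||_1 = 2.1500 + 0.7100 + 3.0600 + 1.7300 + 2.6100
= 10.2600

10.2600


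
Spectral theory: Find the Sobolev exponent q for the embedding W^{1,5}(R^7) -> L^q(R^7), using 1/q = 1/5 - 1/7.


Using the Sobolev embedding formula: 1/q = 1/p - k/n
1/q = 1/5 - 1/7 = 2/35
q = 1/(2/35) = 35/2 = 17.5000

17.5000


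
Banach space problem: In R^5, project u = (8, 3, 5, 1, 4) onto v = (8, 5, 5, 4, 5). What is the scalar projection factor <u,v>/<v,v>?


Computing <u,v> = 8*8 + 3*5 + 5*5 + 1*4 + 4*5 = 128
Computing <v,v> = 8^2 + 5^2 + 5^2 + 4^2 + 5^2 = 155
Projection coefficient = 128/155 = 0.8258

0.8258


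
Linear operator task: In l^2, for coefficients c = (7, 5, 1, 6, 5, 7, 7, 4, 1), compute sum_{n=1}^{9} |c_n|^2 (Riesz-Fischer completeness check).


sum |c_n|^2 = 7^2 + 5^2 + 1^2 + 6^2 + 5^2 + 7^2 + 7^2 + 4^2 + 1^2
= 49 + 25 + 1 + 36 + 25 + 49 + 49 + 16 + 1
= 251

251


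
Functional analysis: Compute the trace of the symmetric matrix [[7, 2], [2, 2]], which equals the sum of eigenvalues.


For a self-adjoint (symmetric) matrix, the eigenvalues are real.
The sum of eigenvalues equals the trace of the matrix.
trace = 7 + 2 = 9

9
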